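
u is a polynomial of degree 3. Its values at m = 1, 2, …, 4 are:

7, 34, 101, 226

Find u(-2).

-14

Write u(m) = am³ + bm² + cm + d; the 4 given values yield a linear system in the 4 coefficients.
Solving, u(m) = 3m³ + 2m² + 2.
Then u(-2) = -14.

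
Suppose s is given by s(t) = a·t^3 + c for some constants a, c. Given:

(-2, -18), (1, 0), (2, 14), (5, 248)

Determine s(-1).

-4

From s(-2) = -18 and s(1) = 0: -8a + c = -18 and 1a + c = 0.
Subtracting: 9a = 18, so a = 2; then c = -18 − 2·(-8) = -2.
So s(t) = 2t³ − 2, and s(-1) = -4.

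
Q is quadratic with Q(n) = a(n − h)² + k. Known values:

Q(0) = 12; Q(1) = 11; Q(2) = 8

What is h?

0

First differences -1, -3; second difference -2 = 2a, so a = -1.
Expanding, the n-coefficient is −2ah = 2h; matching it to the data gives h = 0, and then k = 12.
So Q(n) = -1(n + 0)² + 12.
Hence h = 0.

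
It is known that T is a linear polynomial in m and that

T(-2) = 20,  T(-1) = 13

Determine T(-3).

Write T(m) = am + b; the 2 given values yield a linear system in the 2 coefficients.
Solving, T(m) = -7m + 6.
Then T(-3) = 27.

27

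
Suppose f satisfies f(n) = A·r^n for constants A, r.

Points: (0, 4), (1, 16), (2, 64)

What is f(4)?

1024

Consecutive ratio: 16/4 = 4, and 64/16 = 4, so r = 4.
Then A·4^0 = 4 gives A = 4, and f(n) = 4·4^n.
f(4) = 4·4^4 = 1024.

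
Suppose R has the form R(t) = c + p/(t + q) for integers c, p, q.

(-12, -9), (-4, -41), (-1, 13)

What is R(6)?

(R(t) − c)(t + q) = p for each data point; the three points give a linear system in c and q, then p follows.
Solving: c = -5, q = 3, p = 36, so R(t) = -5 + 36/(t + 3).
Then R(6) = -5 + 36/9 = -1.

-1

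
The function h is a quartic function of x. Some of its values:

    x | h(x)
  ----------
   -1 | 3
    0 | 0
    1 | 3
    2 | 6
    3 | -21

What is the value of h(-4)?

Write h(x) = ax^4 + bx³ + cx² + dx + e; the 5 given values yield a linear system in the 5 coefficients.
Solving, h(x) = -x^4 + x³ + 4x² - x.
Then h(-4) = -252.

-252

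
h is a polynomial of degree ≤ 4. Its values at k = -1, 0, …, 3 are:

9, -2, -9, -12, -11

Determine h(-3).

First differences: -11, -7, -3, 1. Second differences: 4, 4, 4.
Level-2 differences are constant, so h has degree 2.
Fitting a degree-2 polynomial gives h(k) = 2k² - 9k - 2.
Then h(-3) = 43.

43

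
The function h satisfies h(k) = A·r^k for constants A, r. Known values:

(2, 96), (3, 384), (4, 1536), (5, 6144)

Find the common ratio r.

4

Consecutive ratio: 384/96 = 4, and 1536/384 = 4, so r = 4.
Then A·4^2 = 96 gives A = 6, and h(k) = 6·4^k.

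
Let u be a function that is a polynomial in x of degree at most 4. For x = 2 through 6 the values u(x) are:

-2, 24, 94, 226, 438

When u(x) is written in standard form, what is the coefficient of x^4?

Write u(x) = ax^4 + bx³ + cx² + dx + e; the 5 given values yield a linear system in the 5 coefficients.
Solving, the leading coefficient vanishes, and u(x) = 3x³ - 5x² - 6x + 6.
The coefficient of x^4 is 0.

0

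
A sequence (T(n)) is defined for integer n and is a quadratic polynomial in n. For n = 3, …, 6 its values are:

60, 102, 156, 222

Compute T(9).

492

First differences: 42, 54, 66. Second differences: 12, 12.
Level-2 differences are constant, so T has degree 2.
Fitting a degree-2 polynomial gives T(n) = 6n² + 6.
Then T(9) = 492.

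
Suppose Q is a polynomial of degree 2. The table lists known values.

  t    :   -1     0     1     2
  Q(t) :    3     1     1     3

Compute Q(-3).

First differences: -2, 0, 2. Second differences: 2, 2.
Level-2 differences are constant, so Q has degree 2.
Fitting a degree-2 polynomial gives Q(t) = t² - t + 1.
Then Q(-3) = 13.

13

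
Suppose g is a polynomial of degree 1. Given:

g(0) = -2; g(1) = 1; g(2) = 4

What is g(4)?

First differences: 3, 3.
Level-1 differences are constant, so g has degree 1.
Fitting a degree-1 polynomial gives g(t) = 3t - 2.
Then g(4) = 10.

10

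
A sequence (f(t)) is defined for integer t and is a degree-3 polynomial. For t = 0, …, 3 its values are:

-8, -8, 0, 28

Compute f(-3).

Write f(t) = at³ + bt² + ct + d; the 4 given values yield a linear system in the 4 coefficients.
Solving, f(t) = 2t³ - 2t² - 8.
Then f(-3) = -80.

-80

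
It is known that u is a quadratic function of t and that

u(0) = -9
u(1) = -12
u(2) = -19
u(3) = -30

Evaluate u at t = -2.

First differences: -3, -7, -11. Second differences: -4, -4.
Level-2 differences are constant, so u has degree 2.
Fitting a degree-2 polynomial gives u(t) = -2t² - t - 9.
Then u(-2) = -15.

-15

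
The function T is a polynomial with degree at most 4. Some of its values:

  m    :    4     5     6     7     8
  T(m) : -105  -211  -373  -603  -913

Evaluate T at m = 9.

-1315

First differences: -106, -162, -230, -310. Second differences: -56, -68, -80. Third differences: -12, -12.
Level-3 differences are constant, so T has degree 3.
Fitting a degree-3 polynomial gives T(m) = -2m³ + 2m² - 2m - 1.
Then T(9) = -1315.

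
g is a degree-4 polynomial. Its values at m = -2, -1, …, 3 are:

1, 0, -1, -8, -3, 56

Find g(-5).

424

First differences: -1, -1, -7, 5, 59. Second differences: 0, -6, 12, 54. Third differences: -6, 18, 42. Fourth differences: 24, 24.
Level-4 differences are constant, so g has degree 4.
Fitting a degree-4 polynomial gives g(m) = m^4 + m³ - 4m² - 5m - 1.
Then g(-5) = 424.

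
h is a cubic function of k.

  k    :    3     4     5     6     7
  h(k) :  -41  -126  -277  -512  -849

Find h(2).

Write h(k) = ak³ + bk² + ck + d; the 5 given values yield a linear system in the 4 coefficients.
Solving, h(k) = -3k³ + 3k² + 5k - 2.
Then h(2) = -4.

-4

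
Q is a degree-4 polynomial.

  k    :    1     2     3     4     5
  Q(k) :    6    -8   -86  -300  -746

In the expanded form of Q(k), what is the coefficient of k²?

Write Q(k) = ak^4 + bk³ + ck² + dk + e; the 5 given values yield a linear system in the 5 coefficients.
Solving, Q(k) = -k^4 - 2k³ + 5k² + 4.
The coefficient of k² is 5.

5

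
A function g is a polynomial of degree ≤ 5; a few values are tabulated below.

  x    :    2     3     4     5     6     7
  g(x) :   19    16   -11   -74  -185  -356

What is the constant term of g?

1

Write g(x) = ax^5 + bx^4 + cx³ + dx² + ex + p; the 6 given values yield a linear system in the 6 coefficients.
Solving, the top 2 coefficients vanish, and g(x) = -2x³ + 6x² + 5x + 1.
The constant term is g(0) = 1.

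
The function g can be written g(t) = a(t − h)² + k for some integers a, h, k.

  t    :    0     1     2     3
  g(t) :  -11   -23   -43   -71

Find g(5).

-151

First differences -12, -20, -28; second difference -8 = 2a, so a = -4.
Expanding, the t-coefficient is −2ah = 8h; matching it to the data gives h = -1, and then k = -7.
So g(t) = -4(t + 1)² − 7.
g(5) = -4·6² − 7 = -151.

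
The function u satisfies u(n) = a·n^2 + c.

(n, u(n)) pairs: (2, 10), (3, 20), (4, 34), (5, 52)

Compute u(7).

100

From u(2) = 10 and u(3) = 20: 4a + c = 10 and 9a + c = 20.
Subtracting: 5a = 10, so a = 2; then c = 10 − 2·4 = 2.
So u(n) = 2n² + 2, and u(7) = 100.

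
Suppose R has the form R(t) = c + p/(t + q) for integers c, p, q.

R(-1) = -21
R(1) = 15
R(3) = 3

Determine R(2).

(R(t) − c)(t + q) = p for each data point; the three points give a linear system in c and q, then p follows.
Solving: c = -3, q = 0, p = 18, so R(t) = -3 + 18/(t + 0).
Then R(2) = -3 + 18/2 = 6.

6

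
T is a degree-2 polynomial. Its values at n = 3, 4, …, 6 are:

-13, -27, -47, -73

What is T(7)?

Write T(n) = an² + bn + c; the 4 given values yield a linear system in the 3 coefficients.
Solving, T(n) = -3n² + 7n - 7.
Then T(7) = -105.

-105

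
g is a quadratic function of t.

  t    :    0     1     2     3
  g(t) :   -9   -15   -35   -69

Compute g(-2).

First differences: -6, -20, -34. Second differences: -14, -14.
Level-2 differences are constant, so g has degree 2.
Fitting a degree-2 polynomial gives g(t) = -7t² + t - 9.
Then g(-2) = -39.

-39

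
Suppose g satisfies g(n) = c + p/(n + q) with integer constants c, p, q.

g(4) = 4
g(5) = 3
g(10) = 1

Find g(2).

(g(n) − c)(n + q) = p for each data point; the three points give a linear system in c and q, then p follows.
Solving: c = -1, q = 0, p = 20, so g(n) = -1 + 20/(n + 0).
Then g(2) = -1 + 20/2 = 9.

9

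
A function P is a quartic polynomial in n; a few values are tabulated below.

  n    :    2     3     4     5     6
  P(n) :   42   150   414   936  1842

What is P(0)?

6

Write P(n) = an^4 + bn³ + cn² + dn + e; the 5 given values yield a linear system in the 5 coefficients.
Solving, P(n) = n^4 + 3n³ - 4n² + 6n + 6.
Then P(0) = 6.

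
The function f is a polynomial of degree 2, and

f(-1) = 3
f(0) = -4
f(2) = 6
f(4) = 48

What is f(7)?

Write f(t) = at² + bt + c; the 4 given values yield a linear system in the 3 coefficients.
Solving, f(t) = 4t² - 3t - 4.
Then f(7) = 171.

171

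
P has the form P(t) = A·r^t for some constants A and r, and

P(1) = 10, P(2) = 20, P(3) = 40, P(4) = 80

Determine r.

Consecutive ratio: 20/10 = 2, and 40/20 = 2, so r = 2.
Then A·2^1 = 10 gives A = 5, and P(t) = 5·2^t.

2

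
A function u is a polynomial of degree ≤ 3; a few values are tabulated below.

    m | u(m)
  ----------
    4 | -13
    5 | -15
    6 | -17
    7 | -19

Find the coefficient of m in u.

First differences: -2, -2, -2.
Level-1 differences are constant, so u has degree 1.
Fitting a degree-1 polynomial gives u(m) = -2m - 5.
The coefficient of m is -2.

-2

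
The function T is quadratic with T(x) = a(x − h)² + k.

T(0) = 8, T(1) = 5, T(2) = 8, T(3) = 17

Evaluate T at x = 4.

32

First differences -3, 3, 9; second difference 6 = 2a, so a = 3.
Expanding, the x-coefficient is −2ah = -6h; matching it to the data gives h = 1, and then k = 5.
So T(x) = 3(x − 1)² + 5.
T(4) = 3·3² + 5 = 32.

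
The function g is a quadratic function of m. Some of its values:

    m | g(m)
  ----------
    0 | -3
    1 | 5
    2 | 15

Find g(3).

Write g(m) = am² + bm + c; the 3 given values yield a linear system in the 3 coefficients.
Solving, g(m) = m² + 7m - 3.
Then g(3) = 27.

27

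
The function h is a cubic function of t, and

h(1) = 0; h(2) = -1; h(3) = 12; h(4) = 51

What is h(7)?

Write h(t) = at³ + bt² + ct + d; the 4 given values yield a linear system in the 4 coefficients.
Solving, h(t) = 2t³ - 5t² + 3.
Then h(7) = 444.

444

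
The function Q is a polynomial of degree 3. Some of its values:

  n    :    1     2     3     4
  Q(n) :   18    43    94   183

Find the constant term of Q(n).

Write Q(n) = an³ + bn² + cn + d; the 4 given values yield a linear system in the 4 coefficients.
Solving, Q(n) = 2n³ + n² + 8n + 7.
The constant term is Q(0) = 7.

7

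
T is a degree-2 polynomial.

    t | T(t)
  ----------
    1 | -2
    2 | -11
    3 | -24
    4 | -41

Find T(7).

-116

First differences: -9, -13, -17. Second differences: -4, -4.
Level-2 differences are constant, so T has degree 2.
Fitting a degree-2 polynomial gives T(t) = -2t² - 3t + 3.
Then T(7) = -116.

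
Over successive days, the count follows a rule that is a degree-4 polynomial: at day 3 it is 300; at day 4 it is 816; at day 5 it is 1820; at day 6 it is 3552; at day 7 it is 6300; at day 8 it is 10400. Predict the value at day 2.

80

Write the value at t as g(t).
First differences: 516, 1004, 1732, 2748, 4100. Second differences: 488, 728, 1016, 1352. Third differences: 240, 288, 336. Fourth differences: 48, 48.
Level-4 differences are constant, so g has degree 4.
Fitting a degree-4 polynomial gives g(t) = 2t^4 + 4t³ + 2t² + 4t.
Then g(2) = 80.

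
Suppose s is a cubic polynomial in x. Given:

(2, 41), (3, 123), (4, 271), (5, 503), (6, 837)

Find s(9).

Write s(x) = ax³ + bx² + cx + d; the 5 given values yield a linear system in the 4 coefficients.
Solving, s(x) = 3x³ + 6x² - 5x + 3.
Then s(9) = 2631.

2631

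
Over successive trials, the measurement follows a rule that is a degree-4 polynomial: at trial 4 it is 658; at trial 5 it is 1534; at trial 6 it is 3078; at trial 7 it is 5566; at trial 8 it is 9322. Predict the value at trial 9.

14718

Write the value at m as u(m).
Write u(m) = am^4 + bm³ + cm² + dm + e; the 5 given values yield a linear system in the 5 coefficients.
Solving, u(m) = 2m^4 + 2m³ + 2m² - 2m - 6.
Then u(9) = 14718.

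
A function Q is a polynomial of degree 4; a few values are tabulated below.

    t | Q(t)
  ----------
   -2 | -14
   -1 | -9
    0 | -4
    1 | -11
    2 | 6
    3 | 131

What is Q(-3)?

41

Write Q(t) = at^4 + bt³ + ct² + dt + e; the 6 given values yield a linear system in the 5 coefficients.
Solving, Q(t) = 2t^4 + 2t³ - 8t² - 3t - 4.
Then Q(-3) = 41.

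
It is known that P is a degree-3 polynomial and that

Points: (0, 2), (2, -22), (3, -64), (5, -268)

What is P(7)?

Write P(x) = ax³ + bx² + cx + d; the 4 given values yield a linear system in the 4 coefficients.
Solving, P(x) = -2x³ - 4x + 2.
Then P(7) = -712.

-712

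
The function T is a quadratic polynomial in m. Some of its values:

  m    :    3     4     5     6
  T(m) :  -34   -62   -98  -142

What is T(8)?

-254

First differences: -28, -36, -44. Second differences: -8, -8.
Level-2 differences are constant, so T has degree 2.
Fitting a degree-2 polynomial gives T(m) = -4m² + 2.
Then T(8) = -254.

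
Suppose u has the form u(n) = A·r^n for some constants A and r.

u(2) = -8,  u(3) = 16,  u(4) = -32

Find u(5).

Consecutive ratio: 16/(-8) = -2, and -32/16 = -2, so r = -2.
Then A·(-2)^2 = -8 gives A = -2, and u(n) = -2·(-2)^n.
u(5) = -2·(-2)^5 = 64.

64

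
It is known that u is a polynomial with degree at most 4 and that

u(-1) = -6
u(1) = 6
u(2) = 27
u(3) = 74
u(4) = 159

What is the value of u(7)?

762

Write u(n) = an^4 + bn³ + cn² + dn + e; the 5 given values yield a linear system in the 5 coefficients.
Solving, the leading coefficient vanishes, and u(n) = 2n³ + n² + 4n - 1.
Then u(7) = 762.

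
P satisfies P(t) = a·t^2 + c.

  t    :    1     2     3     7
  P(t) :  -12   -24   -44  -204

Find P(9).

From P(1) = -12 and P(2) = -24: 1a + c = -12 and 4a + c = -24.
Subtracting: 3a = -12, so a = -4; then c = -12 − (-4)·1 = -8.
So P(t) = -4t² − 8, and P(9) = -332.

-332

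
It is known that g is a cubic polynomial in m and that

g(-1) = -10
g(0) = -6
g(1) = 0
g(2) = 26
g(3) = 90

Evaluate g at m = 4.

Write g(m) = am³ + bm² + cm + d; the 5 given values yield a linear system in the 4 coefficients.
Solving, g(m) = 3m³ + m² + 2m - 6.
Then g(4) = 210.

210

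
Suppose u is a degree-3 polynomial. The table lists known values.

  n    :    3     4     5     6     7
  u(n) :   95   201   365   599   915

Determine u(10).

First differences: 106, 164, 234, 316. Second differences: 58, 70, 82. Third differences: 12, 12.
Level-3 differences are constant, so u has degree 3.
Fitting a degree-3 polynomial gives u(n) = 2n³ + 5n² - 3n + 5.
Then u(10) = 2475.

2475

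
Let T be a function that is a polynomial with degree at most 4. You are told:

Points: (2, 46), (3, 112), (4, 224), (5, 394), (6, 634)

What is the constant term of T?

4

First differences: 66, 112, 170, 240. Second differences: 46, 58, 70. Third differences: 12, 12.
Level-3 differences are constant, so T has degree 3.
Fitting a degree-3 polynomial gives T(n) = 2n³ + 5n² + 3n + 4.
The constant term is T(0) = 4.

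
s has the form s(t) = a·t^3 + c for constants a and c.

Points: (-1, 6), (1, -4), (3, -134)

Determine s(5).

-624

From s(-1) = 6 and s(1) = -4: -1a + c = 6 and 1a + c = -4.
Subtracting: 2a = -10, so a = -5; then c = 6 − (-5)·(-1) = 1.
So s(t) = -5t³ + 1, and s(5) = -624.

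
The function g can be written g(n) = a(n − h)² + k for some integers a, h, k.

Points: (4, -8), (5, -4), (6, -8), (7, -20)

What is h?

First differences 4, -4, -12; second difference -8 = 2a, so a = -4.
Expanding, the n-coefficient is −2ah = 8h; matching it to the data gives h = 5, and then k = -4.
So g(n) = -4(n − 5)² − 4.
Hence h = 5.

5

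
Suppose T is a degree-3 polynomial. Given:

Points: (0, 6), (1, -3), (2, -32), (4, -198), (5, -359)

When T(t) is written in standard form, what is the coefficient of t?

Write T(t) = at³ + bt² + ct + d; the 5 given values yield a linear system in the 4 coefficients.
Solving, T(t) = -2t³ - 4t² - 3t + 6.
The coefficient of t is -3.

-3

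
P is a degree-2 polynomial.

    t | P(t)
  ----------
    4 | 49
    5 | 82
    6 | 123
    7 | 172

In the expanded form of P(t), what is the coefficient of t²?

4

First differences: 33, 41, 49. Second differences: 8, 8.
Level-2 differences are constant, so P has degree 2.
Fitting a degree-2 polynomial gives P(t) = 4t² - 3t - 3.
The coefficient of t² is 4.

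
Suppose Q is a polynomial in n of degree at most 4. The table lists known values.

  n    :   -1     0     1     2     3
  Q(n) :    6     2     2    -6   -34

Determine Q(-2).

First differences: -4, 0, -8, -28. Second differences: 4, -8, -20. Third differences: -12, -12.
Level-3 differences are constant, so Q has degree 3.
Fitting a degree-3 polynomial gives Q(n) = -2n³ + 2n² + 2.
Then Q(-2) = 26.

26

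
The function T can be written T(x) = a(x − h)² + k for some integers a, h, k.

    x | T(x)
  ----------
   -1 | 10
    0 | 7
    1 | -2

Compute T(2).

-17

First differences -3, -9; second difference -6 = 2a, so a = -3.
Expanding, the x-coefficient is −2ah = 6h; matching it to the data gives h = -1, and then k = 10.
So T(x) = -3(x + 1)² + 10.
T(2) = -3·3² + 10 = -17.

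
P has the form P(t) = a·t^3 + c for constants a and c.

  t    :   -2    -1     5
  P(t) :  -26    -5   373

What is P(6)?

646

From P(-2) = -26 and P(-1) = -5: -8a + c = -26 and -1a + c = -5.
Subtracting: 7a = 21, so a = 3; then c = -26 − 3·(-8) = -2.
So P(t) = 3t³ − 2, and P(6) = 646.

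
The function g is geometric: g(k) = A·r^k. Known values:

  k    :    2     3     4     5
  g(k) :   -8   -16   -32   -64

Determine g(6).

Consecutive ratio: -16/(-8) = 2, and -32/(-16) = 2, so r = 2.
Then A·2^2 = -8 gives A = -2, and g(k) = -2·2^k.
g(6) = -2·2^6 = -128.

-128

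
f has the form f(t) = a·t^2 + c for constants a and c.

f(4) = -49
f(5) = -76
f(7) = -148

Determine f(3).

From f(4) = -49 and f(5) = -76: 16a + c = -49 and 25a + c = -76.
Subtracting: 9a = -27, so a = -3; then c = -49 − (-3)·16 = -1.
So f(t) = -3t² − 1, and f(3) = -28.

-28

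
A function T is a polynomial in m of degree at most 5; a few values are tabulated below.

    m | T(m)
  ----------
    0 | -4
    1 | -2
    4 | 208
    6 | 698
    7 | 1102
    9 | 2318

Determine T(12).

5432

Write T(m) = am^5 + bm^4 + cm³ + dm² + em + p; the 6 given values yield a linear system in the 6 coefficients.
Solving, the top 2 coefficients vanish, and T(m) = 3m³ + 2m² - 3m - 4.
Then T(12) = 5432.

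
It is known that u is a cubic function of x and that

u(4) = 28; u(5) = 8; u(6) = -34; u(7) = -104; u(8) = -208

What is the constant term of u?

8

First differences: -20, -42, -70, -104. Second differences: -22, -28, -34. Third differences: -6, -6.
Level-3 differences are constant, so u has degree 3.
Fitting a degree-3 polynomial gives u(x) = -x³ + 4x² + 5x + 8.
The constant term is u(0) = 8.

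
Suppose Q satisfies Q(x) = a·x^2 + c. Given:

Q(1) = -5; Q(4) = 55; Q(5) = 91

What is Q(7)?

187

From Q(1) = -5 and Q(4) = 55: 1a + c = -5 and 16a + c = 55.
Subtracting: 15a = 60, so a = 4; then c = -5 − 4·1 = -9.
So Q(x) = 4x² − 9, and Q(7) = 187.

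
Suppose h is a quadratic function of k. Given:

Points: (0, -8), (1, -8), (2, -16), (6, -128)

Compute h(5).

Write h(k) = ak² + bk + c; the 4 given values yield a linear system in the 3 coefficients.
Solving, h(k) = -4k² + 4k - 8.
Then h(5) = -88.

-88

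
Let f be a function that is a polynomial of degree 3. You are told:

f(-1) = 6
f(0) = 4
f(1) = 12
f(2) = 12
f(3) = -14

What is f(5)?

-216

First differences: -2, 8, 0, -26. Second differences: 10, -8, -26. Third differences: -18, -18.
Level-3 differences are constant, so f has degree 3.
Fitting a degree-3 polynomial gives f(t) = -3t³ + 5t² + 6t + 4.
Then f(5) = -216.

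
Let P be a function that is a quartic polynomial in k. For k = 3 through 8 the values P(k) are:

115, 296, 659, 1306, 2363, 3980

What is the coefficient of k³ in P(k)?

First differences: 181, 363, 647, 1057, 1617. Second differences: 182, 284, 410, 560. Third differences: 102, 126, 150. Fourth differences: 24, 24.
Level-4 differences are constant, so P has degree 4.
Fitting a degree-4 polynomial gives P(k) = k^4 - k³ + 6k² + k + 4.
The coefficient of k³ is -1.

-1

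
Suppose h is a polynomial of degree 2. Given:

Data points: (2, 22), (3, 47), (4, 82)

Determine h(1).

7

Write h(t) = at² + bt + c; the 3 given values yield a linear system in the 3 coefficients.
Solving, h(t) = 5t² + 2.
Then h(1) = 7.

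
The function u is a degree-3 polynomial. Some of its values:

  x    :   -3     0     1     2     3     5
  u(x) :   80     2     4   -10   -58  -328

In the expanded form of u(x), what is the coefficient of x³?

-3

Write u(x) = ax³ + bx² + cx + d; the 6 given values yield a linear system in the 4 coefficients.
Solving, u(x) = -3x³ + x² + 4x + 2.
The coefficient of x³ is -3.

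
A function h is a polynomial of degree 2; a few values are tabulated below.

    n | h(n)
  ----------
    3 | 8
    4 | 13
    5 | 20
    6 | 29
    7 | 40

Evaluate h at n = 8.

53

First differences: 5, 7, 9, 11. Second differences: 2, 2, 2.
Level-2 differences are constant, so h has degree 2.
Extending the table by one column gives the next first difference 13, so h(8) = 40 + 13 = 53.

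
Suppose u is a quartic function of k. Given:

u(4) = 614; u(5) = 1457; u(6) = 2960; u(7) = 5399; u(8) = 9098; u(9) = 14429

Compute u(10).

First differences: 843, 1503, 2439, 3699, 5331. Second differences: 660, 936, 1260, 1632. Third differences: 276, 324, 372. Fourth differences: 48, 48.
Level-4 differences are constant, so u has degree 4.
Fitting a degree-4 polynomial gives u(k) = 2k^4 + 2k³ - 2k² + k + 2.
Then u(10) = 21812.

21812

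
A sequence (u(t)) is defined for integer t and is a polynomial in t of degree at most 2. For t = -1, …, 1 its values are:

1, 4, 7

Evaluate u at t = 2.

10

First differences: 3, 3.
Level-1 differences are constant, so u has degree 1.
Fitting a degree-1 polynomial gives u(t) = 3t + 4.
Then u(2) = 10.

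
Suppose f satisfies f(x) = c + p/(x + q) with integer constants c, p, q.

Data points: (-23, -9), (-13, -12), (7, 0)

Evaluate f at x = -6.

(f(x) − c)(x + q) = p for each data point; the three points give a linear system in c and q, then p follows.
Solving: c = -6, q = 3, p = 60, so f(x) = -6 + 60/(x + 3).
Then f(-6) = -6 + 60/(-3) = -26.

-26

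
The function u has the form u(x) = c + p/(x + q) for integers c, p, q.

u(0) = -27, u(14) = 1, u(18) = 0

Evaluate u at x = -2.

-15

(u(x) − c)(x + q) = p for each data point; the three points give a linear system in c and q, then p follows.
Solving: c = -3, q = -2, p = 48, so u(x) = -3 + 48/(x − 2).
Then u(-2) = -3 + 48/(-4) = -15.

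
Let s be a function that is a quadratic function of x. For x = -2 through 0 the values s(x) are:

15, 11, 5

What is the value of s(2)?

Write s(x) = ax² + bx + c; the 3 given values yield a linear system in the 3 coefficients.
Solving, s(x) = -x² - 7x + 5.
Then s(2) = -13.

-13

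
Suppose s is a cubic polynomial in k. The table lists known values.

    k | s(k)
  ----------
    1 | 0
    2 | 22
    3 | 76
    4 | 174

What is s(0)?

Write s(k) = ak³ + bk² + ck + d; the 4 given values yield a linear system in the 4 coefficients.
Solving, s(k) = 2k³ + 4k² - 4k - 2.
Then s(0) = -2.

-2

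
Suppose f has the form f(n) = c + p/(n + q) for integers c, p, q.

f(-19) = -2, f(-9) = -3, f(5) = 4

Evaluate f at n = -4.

-5

(f(n) − c)(n + q) = p for each data point; the three points give a linear system in c and q, then p follows.
Solving: c = -1, q = -1, p = 20, so f(n) = -1 + 20/(n − 1).
Then f(-4) = -1 + 20/(-5) = -5.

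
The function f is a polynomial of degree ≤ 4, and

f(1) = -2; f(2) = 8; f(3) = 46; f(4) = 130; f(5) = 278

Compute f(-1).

Write f(t) = at^4 + bt³ + ct² + dt + e; the 5 given values yield a linear system in the 5 coefficients.
Solving, the leading coefficient vanishes, and f(t) = 3t³ - 4t² + t - 2.
Then f(-1) = -10.

-10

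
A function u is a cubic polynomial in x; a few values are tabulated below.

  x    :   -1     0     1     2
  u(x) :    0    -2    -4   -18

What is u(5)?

Write u(x) = ax³ + bx² + cx + d; the 4 given values yield a linear system in the 4 coefficients.
Solving, u(x) = -2x³ - 2.
Then u(5) = -252.

-252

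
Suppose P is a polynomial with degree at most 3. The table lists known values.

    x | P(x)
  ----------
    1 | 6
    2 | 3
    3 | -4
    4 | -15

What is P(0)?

First differences: -3, -7, -11. Second differences: -4, -4.
Level-2 differences are constant, so P has degree 2.
Fitting a degree-2 polynomial gives P(x) = -2x² + 3x + 5.
The constant term is P(0) = 5.

5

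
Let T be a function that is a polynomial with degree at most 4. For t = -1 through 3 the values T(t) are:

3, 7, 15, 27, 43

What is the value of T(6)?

First differences: 4, 8, 12, 16. Second differences: 4, 4, 4.
Level-2 differences are constant, so T has degree 2.
Fitting a degree-2 polynomial gives T(t) = 2t² + 6t + 7.
Then T(6) = 115.

115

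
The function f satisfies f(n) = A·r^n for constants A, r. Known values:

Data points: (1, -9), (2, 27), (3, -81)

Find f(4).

Consecutive ratio: 27/(-9) = -3, and -81/27 = -3, so r = -3.
Then A·(-3)^1 = -9 gives A = 3, and f(n) = 3·(-3)^n.
f(4) = 3·(-3)^4 = 243.

243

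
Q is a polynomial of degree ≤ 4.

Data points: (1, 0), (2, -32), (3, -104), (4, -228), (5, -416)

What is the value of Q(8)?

-1484

First differences: -32, -72, -124, -188. Second differences: -40, -52, -64. Third differences: -12, -12.
Level-3 differences are constant, so Q has degree 3.
Fitting a degree-3 polynomial gives Q(k) = -2k³ - 8k² + 6k + 4.
Then Q(8) = -1484.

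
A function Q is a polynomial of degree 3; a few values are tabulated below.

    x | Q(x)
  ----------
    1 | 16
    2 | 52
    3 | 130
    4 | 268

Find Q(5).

Write Q(x) = ax³ + bx² + cx + d; the 4 given values yield a linear system in the 4 coefficients.
Solving, Q(x) = 3x³ + 3x² + 6x + 4.
Then Q(5) = 484.

484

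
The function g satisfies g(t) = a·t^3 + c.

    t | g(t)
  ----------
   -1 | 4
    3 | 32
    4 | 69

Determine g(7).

348

From g(-1) = 4 and g(3) = 32: -1a + c = 4 and 27a + c = 32.
Subtracting: 28a = 28, so a = 1; then c = 4 − 1·(-1) = 5.
So g(t) = 1t³ + 5, and g(7) = 348.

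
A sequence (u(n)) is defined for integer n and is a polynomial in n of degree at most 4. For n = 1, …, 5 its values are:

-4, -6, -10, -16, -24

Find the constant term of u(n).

-4

First differences: -2, -4, -6, -8. Second differences: -2, -2, -2.
Level-2 differences are constant, so u has degree 2.
Fitting a degree-2 polynomial gives u(n) = -n² + n - 4.
The constant term is u(0) = -4.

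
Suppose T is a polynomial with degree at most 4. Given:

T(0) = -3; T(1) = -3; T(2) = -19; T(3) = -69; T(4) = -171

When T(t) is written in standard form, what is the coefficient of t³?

First differences: 0, -16, -50, -102. Second differences: -16, -34, -52. Third differences: -18, -18.
Level-3 differences are constant, so T has degree 3.
Fitting a degree-3 polynomial gives T(t) = -3t³ + t² + 2t - 3.
The coefficient of t³ is -3.

-3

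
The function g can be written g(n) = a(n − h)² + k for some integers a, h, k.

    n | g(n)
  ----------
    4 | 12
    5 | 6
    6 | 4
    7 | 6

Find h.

6

First differences -6, -2, 2; second difference 4 = 2a, so a = 2.
Expanding, the n-coefficient is −2ah = -4h; matching it to the data gives h = 6, and then k = 4.
So g(n) = 2(n − 6)² + 4.
Hence h = 6.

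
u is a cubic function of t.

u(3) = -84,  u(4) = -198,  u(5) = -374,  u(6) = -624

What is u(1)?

Write u(t) = at³ + bt² + ct + d; the 4 given values yield a linear system in the 4 coefficients.
Solving, u(t) = -2t³ - 7t² + 9t + 6.
Then u(1) = 6.

6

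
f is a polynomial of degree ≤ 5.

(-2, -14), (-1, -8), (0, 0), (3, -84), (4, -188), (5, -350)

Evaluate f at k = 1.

Write f(k) = ak^5 + bk^4 + ck³ + dk² + ek + p; the 6 given values yield a linear system in the 6 coefficients.
Solving, the top 2 coefficients vanish, and f(k) = -2k³ - 5k² + 5k.
Then f(1) = -2.

-2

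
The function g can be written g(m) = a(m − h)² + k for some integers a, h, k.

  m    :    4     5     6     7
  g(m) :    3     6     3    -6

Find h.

5

First differences 3, -3, -9; second difference -6 = 2a, so a = -3.
Expanding, the m-coefficient is −2ah = 6h; matching it to the data gives h = 5, and then k = 6.
So g(m) = -3(m − 5)² + 6.
Hence h = 5.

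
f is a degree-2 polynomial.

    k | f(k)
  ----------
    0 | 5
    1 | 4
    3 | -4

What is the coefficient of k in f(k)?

Write f(k) = ak² + bk + c; the 3 given values yield a linear system in the 3 coefficients.
Solving, f(k) = -k² + 5.
The coefficient of k is 0.

0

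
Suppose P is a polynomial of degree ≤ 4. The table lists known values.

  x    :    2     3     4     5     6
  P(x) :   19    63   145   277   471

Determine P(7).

First differences: 44, 82, 132, 194. Second differences: 38, 50, 62. Third differences: 12, 12.
Level-3 differences are constant, so P has degree 3.
Fitting a degree-3 polynomial gives P(x) = 2x³ + x² + x - 3.
Then P(7) = 739.

739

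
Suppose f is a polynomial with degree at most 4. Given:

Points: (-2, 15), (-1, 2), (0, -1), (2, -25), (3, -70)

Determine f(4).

Write f(t) = at^4 + bt³ + ct² + dt + e; the 5 given values yield a linear system in the 5 coefficients.
Solving, the leading coefficient vanishes, and f(t) = -2t³ - t² - 2t - 1.
Then f(4) = -153.

-153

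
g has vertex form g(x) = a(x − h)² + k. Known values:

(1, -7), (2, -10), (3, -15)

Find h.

First differences -3, -5; second difference -2 = 2a, so a = -1.
Expanding, the x-coefficient is −2ah = 2h; matching it to the data gives h = 0, and then k = -6.
So g(x) = -1(x + 0)² − 6.
Hence h = 0.

0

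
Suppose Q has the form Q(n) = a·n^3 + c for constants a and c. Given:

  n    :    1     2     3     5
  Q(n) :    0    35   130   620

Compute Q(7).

From Q(1) = 0 and Q(2) = 35: 1a + c = 0 and 8a + c = 35.
Subtracting: 7a = 35, so a = 5; then c = 0 − 5·1 = -5.
So Q(n) = 5n³ − 5, and Q(7) = 1710.

1710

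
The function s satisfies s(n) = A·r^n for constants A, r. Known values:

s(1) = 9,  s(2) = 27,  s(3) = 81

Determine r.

3

Consecutive ratio: 27/9 = 3, and 81/27 = 3, so r = 3.
Then A·3^1 = 9 gives A = 3, and s(n) = 3·3^n.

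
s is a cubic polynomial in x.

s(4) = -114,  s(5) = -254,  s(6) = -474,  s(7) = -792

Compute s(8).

Write s(x) = ax³ + bx² + cx + d; the 4 given values yield a linear system in the 4 coefficients.
Solving, s(x) = -3x³ + 5x² - 2x + 6.
Then s(8) = -1226.

-1226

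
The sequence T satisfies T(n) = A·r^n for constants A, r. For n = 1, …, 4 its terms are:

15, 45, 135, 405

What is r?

Consecutive ratio: 45/15 = 3, and 135/45 = 3, so r = 3.
Then A·3^1 = 15 gives A = 5, and T(n) = 5·3^n.

3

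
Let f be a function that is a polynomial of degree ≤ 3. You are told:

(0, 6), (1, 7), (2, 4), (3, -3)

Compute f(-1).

1

Write f(n) = an³ + bn² + cn + d; the 4 given values yield a linear system in the 4 coefficients.
Solving, the leading coefficient vanishes, and f(n) = -2n² + 3n + 6.
Then f(-1) = 1.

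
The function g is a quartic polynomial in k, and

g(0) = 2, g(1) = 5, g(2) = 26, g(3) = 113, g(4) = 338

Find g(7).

2921

Write g(k) = ak^4 + bk³ + ck² + dk + e; the 5 given values yield a linear system in the 5 coefficients.
Solving, g(k) = k^4 + 2k³ - 4k² + 4k + 2.
Then g(7) = 2921.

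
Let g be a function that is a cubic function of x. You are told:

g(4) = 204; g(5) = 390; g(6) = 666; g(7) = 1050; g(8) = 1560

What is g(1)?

First differences: 186, 276, 384, 510. Second differences: 90, 108, 126. Third differences: 18, 18.
Level-3 differences are constant, so g has degree 3.
Fitting a degree-3 polynomial gives g(x) = 3x³ + 3x.
Then g(1) = 6.

6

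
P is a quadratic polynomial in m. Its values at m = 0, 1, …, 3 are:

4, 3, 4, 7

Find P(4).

12

First differences: -1, 1, 3. Second differences: 2, 2.
Level-2 differences are constant, so P has degree 2.
Extending the table by one column gives the next first difference 5, so P(4) = 7 + 5 = 12.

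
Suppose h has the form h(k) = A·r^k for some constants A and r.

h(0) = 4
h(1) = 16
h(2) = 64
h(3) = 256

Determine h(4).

Consecutive ratio: 16/4 = 4, and 64/16 = 4, so r = 4.
Then A·4^0 = 4 gives A = 4, and h(k) = 4·4^k.
h(4) = 4·4^4 = 1024.

1024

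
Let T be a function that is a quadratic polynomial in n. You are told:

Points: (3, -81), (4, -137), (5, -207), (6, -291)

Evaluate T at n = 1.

-11

First differences: -56, -70, -84. Second differences: -14, -14.
Level-2 differences are constant, so T has degree 2.
Fitting a degree-2 polynomial gives T(n) = -7n² - 7n + 3.
Then T(1) = -11.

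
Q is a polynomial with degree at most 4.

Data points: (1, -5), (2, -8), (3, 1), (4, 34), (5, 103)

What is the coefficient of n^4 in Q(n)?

0

First differences: -3, 9, 33, 69. Second differences: 12, 24, 36. Third differences: 12, 12.
Level-3 differences are constant, so Q has degree 3.
Fitting a degree-3 polynomial gives Q(n) = 2n³ - 6n² + n - 2.
The coefficient of n^4 is 0.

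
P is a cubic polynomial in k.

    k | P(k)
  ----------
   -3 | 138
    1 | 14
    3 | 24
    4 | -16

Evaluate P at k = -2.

Write P(k) = ak³ + bk² + ck + d; the 4 given values yield a linear system in the 4 coefficients.
Solving, P(k) = -3k³ + 9k² + 8k.
Then P(-2) = 44.

44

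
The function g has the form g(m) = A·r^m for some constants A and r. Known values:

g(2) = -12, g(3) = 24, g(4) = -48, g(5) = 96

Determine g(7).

384

Consecutive ratio: 24/(-12) = -2, and -48/24 = -2, so r = -2.
Then A·(-2)^2 = -12 gives A = -3, and g(m) = -3·(-2)^m.
g(7) = -3·(-2)^7 = 384.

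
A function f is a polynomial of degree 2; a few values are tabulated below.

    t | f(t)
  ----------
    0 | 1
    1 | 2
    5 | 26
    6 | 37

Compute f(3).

Write f(t) = at² + bt + c; the 4 given values yield a linear system in the 3 coefficients.
Solving, f(t) = t² + 1.
Then f(3) = 10.

10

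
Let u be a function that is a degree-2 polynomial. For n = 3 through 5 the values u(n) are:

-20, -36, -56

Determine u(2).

Write u(n) = an² + bn + c; the 3 given values yield a linear system in the 3 coefficients.
Solving, u(n) = -2n² - 2n + 4.
Then u(2) = -8.

-8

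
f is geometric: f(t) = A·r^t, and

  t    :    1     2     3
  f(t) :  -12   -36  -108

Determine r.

Consecutive ratio: -36/(-12) = 3, and -108/(-36) = 3, so r = 3.
Then A·3^1 = -12 gives A = -4, and f(t) = -4·3^t.

3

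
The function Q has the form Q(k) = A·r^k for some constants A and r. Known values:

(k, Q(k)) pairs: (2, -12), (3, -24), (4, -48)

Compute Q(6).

-192

Consecutive ratio: -24/(-12) = 2, and -48/(-24) = 2, so r = 2.
Then A·2^2 = -12 gives A = -3, and Q(k) = -3·2^k.
Q(6) = -3·2^6 = -192.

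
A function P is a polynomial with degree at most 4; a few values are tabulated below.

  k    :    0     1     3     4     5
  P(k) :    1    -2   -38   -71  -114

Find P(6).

-167

Write P(k) = ak^4 + bk³ + ck² + dk + e; the 5 given values yield a linear system in the 5 coefficients.
Solving, the top 2 coefficients vanish, and P(k) = -5k² + 2k + 1.
Then P(6) = -167.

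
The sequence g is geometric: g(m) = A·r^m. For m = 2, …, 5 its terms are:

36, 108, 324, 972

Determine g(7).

Consecutive ratio: 108/36 = 3, and 324/108 = 3, so r = 3.
Then A·3^2 = 36 gives A = 4, and g(m) = 4·3^m.
g(7) = 4·3^7 = 8748.

8748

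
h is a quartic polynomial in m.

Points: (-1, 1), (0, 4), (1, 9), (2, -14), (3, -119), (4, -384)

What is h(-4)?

Write h(m) = am^4 + bm³ + cm² + dm + e; the 6 given values yield a linear system in the 5 coefficients.
Solving, h(m) = -m^4 - 3m³ + 2m² + 7m + 4.
Then h(-4) = -56.

-56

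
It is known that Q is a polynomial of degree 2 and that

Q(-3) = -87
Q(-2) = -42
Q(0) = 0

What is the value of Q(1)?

Write Q(m) = am² + bm + c; the 3 given values yield a linear system in the 3 coefficients.
Solving, Q(m) = -8m² + 5m.
Then Q(1) = -3.

-3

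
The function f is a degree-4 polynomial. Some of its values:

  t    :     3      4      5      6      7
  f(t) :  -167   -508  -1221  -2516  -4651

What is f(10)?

-19396

Write f(t) = at^4 + bt³ + ct² + dt + e; the 5 given values yield a linear system in the 5 coefficients.
Solving, f(t) = -2t^4 + t³ - 4t² + 4.
Then f(10) = -19396.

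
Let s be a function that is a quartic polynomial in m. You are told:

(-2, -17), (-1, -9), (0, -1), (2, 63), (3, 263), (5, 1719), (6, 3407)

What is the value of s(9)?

15911

Write s(m) = am^4 + bm³ + cm² + dm + e; the 7 given values yield a linear system in the 5 coefficients.
Solving, s(m) = 2m^4 + 4m³ - 2m² + 4m - 1.
Then s(9) = 15911.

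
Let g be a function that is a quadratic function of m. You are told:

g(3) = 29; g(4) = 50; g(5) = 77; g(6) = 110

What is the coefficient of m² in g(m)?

3

Write g(m) = am² + bm + c; the 4 given values yield a linear system in the 3 coefficients.
Solving, g(m) = 3m² + 2.
The coefficient of m² is 3.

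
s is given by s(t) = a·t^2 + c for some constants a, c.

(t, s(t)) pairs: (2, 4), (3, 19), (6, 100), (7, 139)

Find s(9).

235

From s(2) = 4 and s(3) = 19: 4a + c = 4 and 9a + c = 19.
Subtracting: 5a = 15, so a = 3; then c = 4 − 3·4 = -8.
So s(t) = 3t² − 8, and s(9) = 235.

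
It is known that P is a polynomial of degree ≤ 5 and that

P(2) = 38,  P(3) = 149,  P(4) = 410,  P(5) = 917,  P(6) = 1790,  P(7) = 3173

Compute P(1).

Write P(n) = an^5 + bn^4 + cn³ + dn² + en + p; the 6 given values yield a linear system in the 6 coefficients.
Solving, the leading coefficient vanishes, and P(n) = n^4 + 2n³ + 2n² - 2n + 2.
Then P(1) = 5.

5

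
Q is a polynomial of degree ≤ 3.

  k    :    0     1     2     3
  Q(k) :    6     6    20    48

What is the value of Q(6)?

Write Q(k) = ak³ + bk² + ck + d; the 4 given values yield a linear system in the 4 coefficients.
Solving, the leading coefficient vanishes, and Q(k) = 7k² - 7k + 6.
Then Q(6) = 216.

216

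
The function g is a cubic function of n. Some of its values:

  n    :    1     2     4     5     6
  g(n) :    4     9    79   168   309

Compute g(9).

Write g(n) = an³ + bn² + cn + d; the 5 given values yield a linear system in the 4 coefficients.
Solving, g(n) = 2n³ - 4n² + 3n + 3.
Then g(9) = 1164.

1164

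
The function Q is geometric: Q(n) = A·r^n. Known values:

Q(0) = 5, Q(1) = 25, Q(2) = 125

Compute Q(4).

Consecutive ratio: 25/5 = 5, and 125/25 = 5, so r = 5.
Then A·5^0 = 5 gives A = 5, and Q(n) = 5·5^n.
Q(4) = 5·5^4 = 3125.

3125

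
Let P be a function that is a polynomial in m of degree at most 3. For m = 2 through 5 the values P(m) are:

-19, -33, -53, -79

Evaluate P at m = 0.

-9

First differences: -14, -20, -26. Second differences: -6, -6.
Level-2 differences are constant, so P has degree 2.
Fitting a degree-2 polynomial gives P(m) = -3m² + m - 9.
Then P(0) = -9.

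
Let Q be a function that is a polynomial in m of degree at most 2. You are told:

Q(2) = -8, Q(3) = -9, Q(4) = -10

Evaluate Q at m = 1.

-7

First differences: -1, -1.
Level-1 differences are constant, so Q has degree 1.
Fitting a degree-1 polynomial gives Q(m) = -m - 6.
Then Q(1) = -7.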